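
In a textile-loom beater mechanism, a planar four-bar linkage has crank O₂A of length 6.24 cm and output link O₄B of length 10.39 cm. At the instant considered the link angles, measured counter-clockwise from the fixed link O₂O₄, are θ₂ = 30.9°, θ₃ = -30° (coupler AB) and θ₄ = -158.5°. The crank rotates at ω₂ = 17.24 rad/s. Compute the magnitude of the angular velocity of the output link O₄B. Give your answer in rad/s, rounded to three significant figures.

11.6

ω₂ = 17.24 rad/s
Differentiating the loop-closure r₂e^{iθ₂}+r₃e^{iθ₃}=r₁+r₄e^{iθ₄} gives r₂ω₂e^{iθ₂}+r₃ω₃e^{iθ₃}=r₄ω₄e^{iθ₄}.
Eliminating the other unknown: ω₄ = r₂ω₂ sin(θ₂−θ₃) / [r₄ sin(θ₄−θ₃)].
Numerator sine = +0.87377; denominator sine = -0.78261.
Result = 0.0624·17.24·(+0.87377) / (0.1039·(-0.78261)) = -11.56 rad/s; magnitude 11.56 rad/s.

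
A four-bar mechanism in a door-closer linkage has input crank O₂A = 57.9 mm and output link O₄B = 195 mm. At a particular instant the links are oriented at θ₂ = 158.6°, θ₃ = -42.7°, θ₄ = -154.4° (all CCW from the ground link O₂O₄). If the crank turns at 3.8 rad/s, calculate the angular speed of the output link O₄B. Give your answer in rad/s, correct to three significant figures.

ω₂ = 3.8 rad/s
Differentiating the loop-closure r₂e^{iθ₂}+r₃e^{iθ₃}=r₁+r₄e^{iθ₄} gives r₂ω₂e^{iθ₂}+r₃ω₃e^{iθ₃}=r₄ω₄e^{iθ₄}.
Eliminating the other unknown: ω₄ = r₂ω₂ sin(θ₂−θ₃) / [r₄ sin(θ₄−θ₃)].
Numerator sine = -0.36325; denominator sine = -0.92913.
Result = 0.0579·3.8·(-0.36325) / (0.195·(-0.92913)) = +0.44112 rad/s; magnitude 0.44112 rad/s.

0.441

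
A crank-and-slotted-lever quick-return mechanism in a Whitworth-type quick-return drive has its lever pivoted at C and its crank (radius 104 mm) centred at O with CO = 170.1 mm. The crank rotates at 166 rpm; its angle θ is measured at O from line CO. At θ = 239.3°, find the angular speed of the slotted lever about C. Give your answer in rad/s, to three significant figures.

1.43

ω = 17.38 rad/s (from 166 rpm).
Crank pin A relative to C: A = (d + r cosθ, r sinθ); lever angle φ = atan2(r sinθ, d + r cosθ).
Differentiating tanφ: φ̇ = rω(d cosθ + r)/(d² + r² + 2dr cosθ).
d² + r² + 2dr cosθ = |CA|² = 0.0216866 m²;  d cosθ + r = +0.017157 m.
|ω_lever| = |0.104·17.38·+0.017157| / 0.0216866 = 1.4302 rad/s.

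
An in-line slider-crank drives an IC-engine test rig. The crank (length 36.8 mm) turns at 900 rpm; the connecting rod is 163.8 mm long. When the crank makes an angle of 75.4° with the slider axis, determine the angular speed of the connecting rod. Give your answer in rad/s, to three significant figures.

ω = 94.25 rad/s (converted from 900 rpm).
The rod makes angle φ with the slider axis where L sinφ = r sinθ; differentiating, L cosφ·φ̇ = r ω cosθ.
L cosφ = √(L² − r² sin²θ) = 0.15988 m.
|ω_rod| = r ω |cosθ| / √(L² − r² sin²θ) = 0.0368·94.25·0.25207/0.15988 = 5.4681 rad/s.

5.47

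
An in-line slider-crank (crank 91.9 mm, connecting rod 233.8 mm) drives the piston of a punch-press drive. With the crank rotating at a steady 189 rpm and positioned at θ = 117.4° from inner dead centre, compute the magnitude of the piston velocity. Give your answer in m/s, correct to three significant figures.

ω = 2π·189/60 = 19.79 rad/s
For an in-line slider-crank, x = r cosθ + √(L² − r² sin²θ), so v = −rω sinθ·[1 + r cosθ/√(L² − r² sin²θ)].
With r = 0.0919 m, L = 0.2338 m, θ = 117.4°: √(L² − r² sin²θ) = 0.2191 m.
v = −0.0919·19.79·0.88782·[1 + 0.0919·-0.46020/0.2191] = -1.3031 m/s.
|v| = 1.3031 m/s.

1.30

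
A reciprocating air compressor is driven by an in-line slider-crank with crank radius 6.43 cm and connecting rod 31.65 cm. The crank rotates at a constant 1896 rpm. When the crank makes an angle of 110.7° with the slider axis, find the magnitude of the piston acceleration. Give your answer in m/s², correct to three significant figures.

1290

ω = 2π·1896/60 = 198.5 rad/s
x(θ) = r cosθ + √(L² − r² sin²θ); with ω constant, a = ω²·d²x/dθ².
d²x/dθ² = −r cosθ − r²(cos2θ)/√u − r⁴ sin²2θ/(4u^{3/2}),  u = L² − r² sin²θ = 0.0965543 m².
Substituting r = 0.0643 m, L = 0.3165 m, θ = 110.7°: d²x/dθ² = +0.032647 m.
a = ω²·d²x/dθ² = (198.5)²·(+0.032647) = +1287 m/s²;  |a| = 1287 m/s².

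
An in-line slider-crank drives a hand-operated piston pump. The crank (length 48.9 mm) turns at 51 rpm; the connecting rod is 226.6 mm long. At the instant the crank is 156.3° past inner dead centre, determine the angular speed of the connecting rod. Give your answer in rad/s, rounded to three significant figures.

1.06

ω = 5.341 rad/s (converted from 51 rpm).
The rod makes angle φ with the slider axis where L sinφ = r sinθ; differentiating, L cosφ·φ̇ = r ω cosθ.
L cosφ = √(L² − r² sin²θ) = 0.22575 m.
|ω_rod| = r ω |cosθ| / √(L² − r² sin²θ) = 0.0489·5.341·0.91566/0.22575 = 1.0593 rad/s.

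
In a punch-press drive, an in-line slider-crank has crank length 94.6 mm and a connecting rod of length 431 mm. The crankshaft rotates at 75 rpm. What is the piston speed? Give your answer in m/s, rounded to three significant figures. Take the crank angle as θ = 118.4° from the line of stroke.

ω = 2π·75/60 = 7.854 rad/s
For an in-line slider-crank, x = r cosθ + √(L² − r² sin²θ), so v = −rω sinθ·[1 + r cosθ/√(L² − r² sin²θ)].
With r = 0.0946 m, L = 0.431 m, θ = 118.4°: √(L² − r² sin²θ) = 0.42289 m.
v = −0.0946·7.854·0.87965·[1 + 0.0946·-0.47562/0.42289] = -0.58403 m/s.
|v| = 0.58403 m/s.

0.584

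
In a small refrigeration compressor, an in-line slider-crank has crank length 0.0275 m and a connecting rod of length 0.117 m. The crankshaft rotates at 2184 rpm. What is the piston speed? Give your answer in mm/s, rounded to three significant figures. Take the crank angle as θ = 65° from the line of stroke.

6280

ω = 2π·2184/60 = 228.7 rad/s
For an in-line slider-crank, x = r cosθ + √(L² − r² sin²θ), so v = −rω sinθ·[1 + r cosθ/√(L² − r² sin²θ)].
With r = 0.0275 m, L = 0.117 m, θ = 65°: √(L² − r² sin²θ) = 0.11431 m.
v = −0.0275·228.7·0.90631·[1 + 0.0275·0.42262/0.11431] = -6.2797 m/s.
|v| = 6.2797 m/s = 6279.7 mm/s.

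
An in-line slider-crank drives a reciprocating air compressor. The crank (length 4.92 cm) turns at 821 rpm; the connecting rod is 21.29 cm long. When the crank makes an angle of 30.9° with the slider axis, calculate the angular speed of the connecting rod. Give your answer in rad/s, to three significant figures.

ω = 85.97 rad/s (converted from 821 rpm).
The rod makes angle φ with the slider axis where L sinφ = r sinθ; differentiating, L cosφ·φ̇ = r ω cosθ.
L cosφ = √(L² − r² sin²θ) = 0.2114 m.
|ω_rod| = r ω |cosθ| / √(L² − r² sin²θ) = 0.0492·85.97·0.85806/0.2114 = 17.17 rad/s.

17.2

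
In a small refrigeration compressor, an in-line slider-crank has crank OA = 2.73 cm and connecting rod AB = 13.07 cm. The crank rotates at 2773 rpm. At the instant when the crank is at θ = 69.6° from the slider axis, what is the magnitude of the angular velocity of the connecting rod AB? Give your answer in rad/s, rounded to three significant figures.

21.6

ω = 290.4 rad/s (converted from 2773 rpm).
The rod makes angle φ with the slider axis where L sinφ = r sinθ; differentiating, L cosφ·φ̇ = r ω cosθ.
L cosφ = √(L² − r² sin²θ) = 0.12817 m.
|ω_rod| = r ω |cosθ| / √(L² − r² sin²θ) = 0.0273·290.4·0.34857/0.12817 = 21.56 rad/s.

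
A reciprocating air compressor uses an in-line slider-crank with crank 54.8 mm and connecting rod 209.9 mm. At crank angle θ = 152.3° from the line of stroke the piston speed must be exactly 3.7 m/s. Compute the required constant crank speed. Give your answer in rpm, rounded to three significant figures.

For an in-line slider-crank, |v_piston| = rω|sinθ|·[1 + r cosθ/√(L² − r² sin²θ)].
With r = 0.0548 m, L = 0.2099 m, θ = 152.3°: the bracketed kinematic factor |dx/dθ| = 0.019541 m.
ω = v/|dx/dθ| = 3.7/0.019541 = 189.34 rad/s.
N = 60ω/(2π) = 1808.1 rpm.

1810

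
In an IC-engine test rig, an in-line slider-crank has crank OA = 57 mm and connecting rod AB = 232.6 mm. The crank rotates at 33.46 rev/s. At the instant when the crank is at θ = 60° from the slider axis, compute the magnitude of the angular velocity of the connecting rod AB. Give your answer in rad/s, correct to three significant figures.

ω = 210.2 rad/s (converted from 33.46 rev/s).
The rod makes angle φ with the slider axis where L sinφ = r sinθ; differentiating, L cosφ·φ̇ = r ω cosθ.
L cosφ = √(L² − r² sin²θ) = 0.2273 m.
|ω_rod| = r ω |cosθ| / √(L² − r² sin²θ) = 0.057·210.2·0.50000/0.2273 = 26.36 rad/s.

26.4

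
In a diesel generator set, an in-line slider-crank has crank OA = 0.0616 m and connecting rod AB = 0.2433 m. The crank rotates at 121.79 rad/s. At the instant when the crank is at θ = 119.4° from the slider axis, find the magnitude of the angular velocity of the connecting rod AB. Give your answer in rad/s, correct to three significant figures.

ω = 121.8 rad/s
The rod makes angle φ with the slider axis where L sinφ = r sinθ; differentiating, L cosφ·φ̇ = r ω cosθ.
L cosφ = √(L² − r² sin²θ) = 0.23731 m.
|ω_rod| = r ω |cosθ| / √(L² − r² sin²θ) = 0.0616·121.8·0.49090/0.23731 = 15.519 rad/s.

15.5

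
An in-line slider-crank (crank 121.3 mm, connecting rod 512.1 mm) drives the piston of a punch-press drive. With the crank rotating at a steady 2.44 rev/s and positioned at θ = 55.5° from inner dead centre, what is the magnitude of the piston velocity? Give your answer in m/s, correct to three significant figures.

ω = 2π·2.44 = 15.33 rad/s
For an in-line slider-crank, x = r cosθ + √(L² − r² sin²θ), so v = −rω sinθ·[1 + r cosθ/√(L² − r² sin²θ)].
With r = 0.1213 m, L = 0.5121 m, θ = 55.5°: √(L² − r² sin²θ) = 0.50225 m.
v = −0.1213·15.33·0.82413·[1 + 0.1213·0.56641/0.50225] = -1.7422 m/s.
|v| = 1.7422 m/s.

1.74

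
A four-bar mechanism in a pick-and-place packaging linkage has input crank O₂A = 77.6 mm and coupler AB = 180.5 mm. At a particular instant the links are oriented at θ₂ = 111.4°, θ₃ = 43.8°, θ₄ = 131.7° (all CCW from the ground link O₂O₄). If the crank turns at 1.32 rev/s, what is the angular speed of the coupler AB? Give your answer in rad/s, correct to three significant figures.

ω₂ = 8.294 rad/s (from 1.32 rev/s).
Differentiating the loop-closure r₂e^{iθ₂}+r₃e^{iθ₃}=r₁+r₄e^{iθ₄} gives r₂ω₂e^{iθ₂}+r₃ω₃e^{iθ₃}=r₄ω₄e^{iθ₄}.
Eliminating the other unknown: ω₃ = r₂ω₂ sin(θ₄−θ₂) / [r₃ sin(θ₃−θ₄)].
Numerator sine = +0.34694; denominator sine = -0.99933.
Result = 0.0776·8.294·(+0.34694) / (0.1805·(-0.99933)) = -1.2379 rad/s; magnitude 1.2379 rad/s.

1.24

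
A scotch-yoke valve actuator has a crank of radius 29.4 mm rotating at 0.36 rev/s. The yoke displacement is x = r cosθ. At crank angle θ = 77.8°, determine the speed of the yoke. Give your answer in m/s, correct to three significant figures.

0.0650

ω = 2.262 rad/s (from 0.36 rev/s).
x = r cosθ ⇒ ẋ = −rω sinθ.
|v| = rω|sinθ| = 0.0294·2.262·|sin 77.8°| = 0.064999 m/s.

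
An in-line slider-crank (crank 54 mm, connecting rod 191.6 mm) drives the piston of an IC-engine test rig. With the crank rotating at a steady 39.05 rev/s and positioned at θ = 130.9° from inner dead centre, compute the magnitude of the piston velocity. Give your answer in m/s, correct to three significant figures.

ω = 2π·39 = 245.4 rad/s
For an in-line slider-crank, x = r cosθ + √(L² − r² sin²θ), so v = −rω sinθ·[1 + r cosθ/√(L² − r² sin²θ)].
With r = 0.054 m, L = 0.1916 m, θ = 130.9°: √(L² − r² sin²θ) = 0.1872 m.
v = −0.054·245.4·0.75585·[1 + 0.054·-0.65474/0.1872] = -8.1232 m/s.
|v| = 8.1232 m/s.

8.12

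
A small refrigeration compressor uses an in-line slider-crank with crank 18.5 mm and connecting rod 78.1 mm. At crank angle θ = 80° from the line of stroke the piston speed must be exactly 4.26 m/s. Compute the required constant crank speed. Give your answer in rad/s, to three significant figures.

224

For an in-line slider-crank, |v_piston| = rω|sinθ|·[1 + r cosθ/√(L² − r² sin²θ)].
With r = 0.0185 m, L = 0.0781 m, θ = 80°: the bracketed kinematic factor |dx/dθ| = 0.01899 m.
ω = v/|dx/dθ| = 4.26/0.01899 = 224.33 rad/s.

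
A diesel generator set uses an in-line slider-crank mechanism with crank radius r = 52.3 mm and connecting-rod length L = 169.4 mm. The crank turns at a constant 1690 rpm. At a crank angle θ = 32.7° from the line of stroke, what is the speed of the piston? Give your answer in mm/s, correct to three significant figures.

6320

ω = 2π·1690/60 = 177 rad/s
For an in-line slider-crank, x = r cosθ + √(L² − r² sin²θ), so v = −rω sinθ·[1 + r cosθ/√(L² − r² sin²θ)].
With r = 0.0523 m, L = 0.1694 m, θ = 32.7°: √(L² − r² sin²θ) = 0.16703 m.
v = −0.0523·177·0.54024·[1 + 0.0523·0.84151/0.16703] = -6.318 m/s.
|v| = 6.318 m/s = 6318 mm/s.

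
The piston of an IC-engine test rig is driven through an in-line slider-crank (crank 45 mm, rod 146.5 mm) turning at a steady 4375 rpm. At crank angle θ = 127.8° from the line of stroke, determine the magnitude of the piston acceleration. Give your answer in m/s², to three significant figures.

6460

ω = 2π·4375/60 = 458.1 rad/s
x(θ) = r cosθ + √(L² − r² sin²θ); with ω constant, a = ω²·d²x/dθ².
d²x/dθ² = −r cosθ − r²(cos2θ)/√u − r⁴ sin²2θ/(4u^{3/2}),  u = L² − r² sin²θ = 0.020198 m².
Substituting r = 0.045 m, L = 0.1465 m, θ = 127.8°: d²x/dθ² = +0.030789 m.
a = ω²·d²x/dθ² = (458.1)²·(+0.030789) = +6462.7 m/s²;  |a| = 6462.7 m/s².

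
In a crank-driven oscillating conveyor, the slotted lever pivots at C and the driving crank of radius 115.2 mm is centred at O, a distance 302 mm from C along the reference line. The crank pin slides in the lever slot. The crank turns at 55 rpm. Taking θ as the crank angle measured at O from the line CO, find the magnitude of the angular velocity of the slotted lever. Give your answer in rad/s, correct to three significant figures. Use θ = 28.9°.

1.52

ω = 5.76 rad/s (from 55 rpm).
Crank pin A relative to C: A = (d + r cosθ, r sinθ); lever angle φ = atan2(r sinθ, d + r cosθ).
Differentiating tanφ: φ̇ = rω(d cosθ + r)/(d² + r² + 2dr cosθ).
d² + r² + 2dr cosθ = |CA|² = 0.165391 m²;  d cosθ + r = +0.37959 m.
|ω_lever| = |0.1152·5.76·+0.37959| / 0.165391 = 1.5228 rad/s.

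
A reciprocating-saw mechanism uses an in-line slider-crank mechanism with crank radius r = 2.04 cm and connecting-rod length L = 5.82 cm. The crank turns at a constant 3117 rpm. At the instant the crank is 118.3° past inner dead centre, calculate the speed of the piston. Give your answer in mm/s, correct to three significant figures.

4840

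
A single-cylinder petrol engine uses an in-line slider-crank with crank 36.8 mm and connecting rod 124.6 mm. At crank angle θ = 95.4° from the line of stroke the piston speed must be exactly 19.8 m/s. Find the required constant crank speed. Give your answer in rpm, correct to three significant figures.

5320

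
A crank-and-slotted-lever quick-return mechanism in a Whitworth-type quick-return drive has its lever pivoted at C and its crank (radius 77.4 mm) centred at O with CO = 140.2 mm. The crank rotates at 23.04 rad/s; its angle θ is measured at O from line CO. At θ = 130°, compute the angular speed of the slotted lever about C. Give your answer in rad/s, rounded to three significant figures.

ω = 23.04 rad/s
Crank pin A relative to C: A = (d + r cosθ, r sinθ); lever angle φ = atan2(r sinθ, d + r cosθ).
Differentiating tanφ: φ̇ = rω(d cosθ + r)/(d² + r² + 2dr cosθ).
d² + r² + 2dr cosθ = |CA|² = 0.0116964 m²;  d cosθ + r = -0.012719 m.
|ω_lever| = |0.0774·23.04·-0.012719| / 0.0116964 = 1.9392 rad/s.

1.94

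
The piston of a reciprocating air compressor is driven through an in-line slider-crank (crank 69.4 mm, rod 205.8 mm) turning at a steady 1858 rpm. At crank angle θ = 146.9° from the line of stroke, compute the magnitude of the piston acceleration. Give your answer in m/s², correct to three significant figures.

ω = 2π·1858/60 = 194.6 rad/s
x(θ) = r cosθ + √(L² − r² sin²θ); with ω constant, a = ω²·d²x/dθ².
d²x/dθ² = −r cosθ − r²(cos2θ)/√u − r⁴ sin²2θ/(4u^{3/2}),  u = L² − r² sin²θ = 0.0409173 m².
Substituting r = 0.0694 m, L = 0.2058 m, θ = 146.9°: d²x/dθ² = +0.047943 m.
a = ω²·d²x/dθ² = (194.6)²·(+0.047943) = +1815 m/s²;  |a| = 1815 m/s².

1810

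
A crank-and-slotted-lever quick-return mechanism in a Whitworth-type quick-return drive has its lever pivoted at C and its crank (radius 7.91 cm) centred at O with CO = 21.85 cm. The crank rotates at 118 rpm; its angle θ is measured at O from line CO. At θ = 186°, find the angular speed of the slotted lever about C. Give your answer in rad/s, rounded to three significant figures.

ω = 12.36 rad/s (from 118 rpm).
Crank pin A relative to C: A = (d + r cosθ, r sinθ); lever angle φ = atan2(r sinθ, d + r cosθ).
Differentiating tanφ: φ̇ = rω(d cosθ + r)/(d² + r² + 2dr cosθ).
d² + r² + 2dr cosθ = |CA|² = 0.0196217 m²;  d cosθ + r = -0.1382 m.
|ω_lever| = |0.0791·12.36·-0.1382| / 0.0196217 = 6.8844 rad/s.

6.88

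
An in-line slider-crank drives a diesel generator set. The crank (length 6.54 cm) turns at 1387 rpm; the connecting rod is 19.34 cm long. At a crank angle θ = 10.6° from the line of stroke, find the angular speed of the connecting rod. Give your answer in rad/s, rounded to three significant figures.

ω = 145.2 rad/s (converted from 1387 rpm).
The rod makes angle φ with the slider axis where L sinφ = r sinθ; differentiating, L cosφ·φ̇ = r ω cosθ.
L cosφ = √(L² − r² sin²θ) = 0.19303 m.
|ω_rod| = r ω |cosθ| / √(L² − r² sin²θ) = 0.0654·145.2·0.98294/0.19303 = 48.372 rad/s.

48.4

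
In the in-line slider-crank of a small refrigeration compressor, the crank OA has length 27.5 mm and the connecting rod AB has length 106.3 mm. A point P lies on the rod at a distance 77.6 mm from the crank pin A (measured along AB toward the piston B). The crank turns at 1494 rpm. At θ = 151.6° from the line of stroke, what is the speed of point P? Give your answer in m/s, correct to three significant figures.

ω = 156.5 rad/s.  Crank-pin speed |V_A| = rω = 4.3024 m/s, perpendicular to OA.
Rod angle: sinφ = −(r/L) sinθ ⇒ φ = -7.068°; ω_rod = −rω cosθ/√(L²−r²sin²θ) = +35.876 rad/s.
V_P = V_A + ω_rod × AP, with AP = 0.0776 m along the rod.
Components: V_Px = −rω sinθ − a·ω_rod·sinφ = -1.7038 m/s;  V_Py = rω cosθ + a·ω_rod·cosφ = -1.0218 m/s.
|V_P| = √(V_Px² + V_Py²) = 1.9867 m/s.

1.99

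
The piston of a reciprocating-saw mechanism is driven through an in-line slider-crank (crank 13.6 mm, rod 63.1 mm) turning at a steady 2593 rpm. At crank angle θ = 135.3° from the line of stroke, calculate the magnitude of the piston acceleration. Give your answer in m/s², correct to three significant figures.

708

ω = 2π·2593/60 = 271.5 rad/s
x(θ) = r cosθ + √(L² − r² sin²θ); with ω constant, a = ω²·d²x/dθ².
d²x/dθ² = −r cosθ − r²(cos2θ)/√u − r⁴ sin²2θ/(4u^{3/2}),  u = L² − r² sin²θ = 0.0038901 m².
Substituting r = 0.0136 m, L = 0.0631 m, θ = 135.3°: d²x/dθ² = +0.0096006 m.
a = ω²·d²x/dθ² = (271.5)²·(+0.0096006) = +707.88 m/s²;  |a| = 707.88 m/s².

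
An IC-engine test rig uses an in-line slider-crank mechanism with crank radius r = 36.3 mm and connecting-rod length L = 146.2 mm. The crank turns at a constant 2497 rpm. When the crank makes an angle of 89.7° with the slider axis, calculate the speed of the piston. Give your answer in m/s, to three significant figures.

9.50

ω = 2π·2497/60 = 261.5 rad/s
For an in-line slider-crank, x = r cosθ + √(L² − r² sin²θ), so v = −rω sinθ·[1 + r cosθ/√(L² − r² sin²θ)].
With r = 0.0363 m, L = 0.1462 m, θ = 89.7°: √(L² − r² sin²θ) = 0.14162 m.
v = −0.0363·261.5·0.99999·[1 + 0.0363·0.00524/0.14162] = -9.5045 m/s.
|v| = 9.5045 m/s.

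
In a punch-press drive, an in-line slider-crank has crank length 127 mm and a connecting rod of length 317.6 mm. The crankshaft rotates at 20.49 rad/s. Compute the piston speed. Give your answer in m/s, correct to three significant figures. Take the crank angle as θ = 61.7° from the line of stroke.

ω = 20.49 rad/s
For an in-line slider-crank, x = r cosθ + √(L² − r² sin²θ), so v = −rω sinθ·[1 + r cosθ/√(L² − r² sin²θ)].
With r = 0.127 m, L = 0.3176 m, θ = 61.7°: √(L² − r² sin²θ) = 0.29726 m.
v = −0.127·20.49·0.88048·[1 + 0.127·0.47409/0.29726] = -2.7553 m/s.
|v| = 2.7553 m/s.

2.76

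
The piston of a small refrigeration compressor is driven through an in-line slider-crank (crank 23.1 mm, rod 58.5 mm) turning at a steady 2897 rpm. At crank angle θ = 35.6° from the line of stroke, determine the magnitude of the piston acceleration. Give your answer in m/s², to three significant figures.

ω = 2π·2897/60 = 303.4 rad/s
x(θ) = r cosθ + √(L² − r² sin²θ); with ω constant, a = ω²·d²x/dθ².
d²x/dθ² = −r cosθ − r²(cos2θ)/√u − r⁴ sin²2θ/(4u^{3/2}),  u = L² − r² sin²θ = 0.00324143 m².
Substituting r = 0.0231 m, L = 0.0585 m, θ = 35.6°: d²x/dθ² = -0.022149 m.
a = ω²·d²x/dθ² = (303.4)²·(-0.022149) = -2038.5 m/s²;  |a| = 2038.5 m/s².

2040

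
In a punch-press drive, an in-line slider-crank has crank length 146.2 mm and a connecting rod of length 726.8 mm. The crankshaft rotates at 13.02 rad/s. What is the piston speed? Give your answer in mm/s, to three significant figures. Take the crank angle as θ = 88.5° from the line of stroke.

1910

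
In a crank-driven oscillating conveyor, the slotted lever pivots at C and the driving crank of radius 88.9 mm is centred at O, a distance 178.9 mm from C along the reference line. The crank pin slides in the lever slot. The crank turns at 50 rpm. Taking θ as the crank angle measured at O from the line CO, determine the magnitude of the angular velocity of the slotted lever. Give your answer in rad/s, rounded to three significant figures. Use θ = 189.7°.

4.76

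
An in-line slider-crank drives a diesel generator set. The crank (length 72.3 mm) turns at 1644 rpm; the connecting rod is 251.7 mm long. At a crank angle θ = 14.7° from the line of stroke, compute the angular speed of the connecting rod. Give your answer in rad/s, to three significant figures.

ω = 172.2 rad/s (converted from 1644 rpm).
The rod makes angle φ with the slider axis where L sinφ = r sinθ; differentiating, L cosφ·φ̇ = r ω cosθ.
L cosφ = √(L² − r² sin²θ) = 0.25103 m.
|ω_rod| = r ω |cosθ| / √(L² − r² sin²θ) = 0.0723·172.2·0.96727/0.25103 = 47.961 rad/s.

48.0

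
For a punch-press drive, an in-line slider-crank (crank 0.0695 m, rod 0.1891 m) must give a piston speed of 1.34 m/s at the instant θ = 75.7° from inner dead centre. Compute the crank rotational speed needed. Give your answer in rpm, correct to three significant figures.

For an in-line slider-crank, |v_piston| = rω|sinθ|·[1 + r cosθ/√(L² − r² sin²θ)].
With r = 0.0695 m, L = 0.1891 m, θ = 75.7°: the bracketed kinematic factor |dx/dθ| = 0.073889 m.
ω = v/|dx/dθ| = 1.34/0.073889 = 18.135 rad/s.
N = 60ω/(2π) = 173.18 rpm.

173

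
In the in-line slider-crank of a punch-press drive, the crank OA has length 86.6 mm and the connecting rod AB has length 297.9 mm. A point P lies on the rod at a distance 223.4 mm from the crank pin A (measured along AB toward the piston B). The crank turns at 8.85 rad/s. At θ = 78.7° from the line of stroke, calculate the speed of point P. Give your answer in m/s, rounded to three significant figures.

0.786

ω = 8.85 rad/s.  Crank-pin speed |V_A| = rω = 0.76641 m/s, perpendicular to OA.
Rod angle: sinφ = −(r/L) sinθ ⇒ φ = -16.563°; ω_rod = −rω cosθ/√(L²−r²sin²θ) = -0.52593 rad/s.
V_P = V_A + ω_rod × AP, with AP = 0.2234 m along the rod.
Components: V_Px = −rω sinθ − a·ω_rod·sinφ = -0.78505 m/s;  V_Py = rω cosθ + a·ω_rod·cosφ = +0.037556 m/s.
|V_P| = √(V_Px² + V_Py²) = 0.78594 m/s.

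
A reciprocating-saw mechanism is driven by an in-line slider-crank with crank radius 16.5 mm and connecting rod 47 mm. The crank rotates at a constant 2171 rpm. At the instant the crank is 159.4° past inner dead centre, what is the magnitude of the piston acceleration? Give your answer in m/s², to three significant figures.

ω = 2π·2171/60 = 227.3 rad/s
x(θ) = r cosθ + √(L² − r² sin²θ); with ω constant, a = ω²·d²x/dθ².
d²x/dθ² = −r cosθ − r²(cos2θ)/√u − r⁴ sin²2θ/(4u^{3/2}),  u = L² − r² sin²θ = 0.0021753 m².
Substituting r = 0.0165 m, L = 0.047 m, θ = 159.4°: d²x/dθ² = +0.010974 m.
a = ω²·d²x/dθ² = (227.3)²·(+0.010974) = +567.19 m/s²;  |a| = 567.19 m/s².

567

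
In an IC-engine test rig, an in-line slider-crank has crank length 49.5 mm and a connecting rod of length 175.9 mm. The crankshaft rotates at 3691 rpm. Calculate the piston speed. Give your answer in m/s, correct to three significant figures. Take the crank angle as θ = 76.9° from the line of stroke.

ω = 2π·3691/60 = 386.5 rad/s
For an in-line slider-crank, x = r cosθ + √(L² − r² sin²θ), so v = −rω sinθ·[1 + r cosθ/√(L² − r² sin²θ)].
With r = 0.0495 m, L = 0.1759 m, θ = 76.9°: √(L² − r² sin²θ) = 0.16916 m.
v = −0.0495·386.5·0.97398·[1 + 0.0495·0.22665/0.16916] = -19.871 m/s.
|v| = 19.871 m/s.

19.9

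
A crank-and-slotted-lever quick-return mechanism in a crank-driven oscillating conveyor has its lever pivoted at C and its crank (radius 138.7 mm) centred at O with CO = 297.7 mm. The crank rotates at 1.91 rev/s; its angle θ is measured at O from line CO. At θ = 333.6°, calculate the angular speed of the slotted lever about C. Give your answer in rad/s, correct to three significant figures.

3.71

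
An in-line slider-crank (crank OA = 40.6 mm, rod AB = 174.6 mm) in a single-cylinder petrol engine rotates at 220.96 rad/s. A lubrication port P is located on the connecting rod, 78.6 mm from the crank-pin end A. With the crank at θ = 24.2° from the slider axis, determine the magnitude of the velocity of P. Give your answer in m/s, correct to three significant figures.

6.04

ω = 221 rad/s.  Crank-pin speed |V_A| = rω = 8.971 m/s, perpendicular to OA.
Rod angle: sinφ = −(r/L) sinθ ⇒ φ = -5.470°; ω_rod = −rω cosθ/√(L²−r²sin²θ) = -47.079 rad/s.
V_P = V_A + ω_rod × AP, with AP = 0.0786 m along the rod.
Components: V_Px = −rω sinθ − a·ω_rod·sinφ = -4.0301 m/s;  V_Py = rω cosθ + a·ω_rod·cosφ = +4.499 m/s.
|V_P| = √(V_Px² + V_Py²) = 6.0401 m/s.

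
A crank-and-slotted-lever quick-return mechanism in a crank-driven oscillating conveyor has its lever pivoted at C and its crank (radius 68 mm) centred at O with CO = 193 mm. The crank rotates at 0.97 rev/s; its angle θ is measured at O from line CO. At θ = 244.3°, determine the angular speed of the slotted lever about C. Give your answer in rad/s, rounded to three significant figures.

ω = 6.095 rad/s (from 0.97 rev/s).
Crank pin A relative to C: A = (d + r cosθ, r sinθ); lever angle φ = atan2(r sinθ, d + r cosθ).
Differentiating tanφ: φ̇ = rω(d cosθ + r)/(d² + r² + 2dr cosθ).
d² + r² + 2dr cosθ = |CA|² = 0.0304903 m²;  d cosθ + r = -0.015696 m.
|ω_lever| = |0.068·6.095·-0.015696| / 0.0304903 = 0.21335 rad/s.

0.213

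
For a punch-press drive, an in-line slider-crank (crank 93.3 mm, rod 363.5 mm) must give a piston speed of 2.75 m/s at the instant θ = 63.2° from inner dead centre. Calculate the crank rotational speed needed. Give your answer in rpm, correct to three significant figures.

For an in-line slider-crank, |v_piston| = rω|sinθ|·[1 + r cosθ/√(L² − r² sin²θ)].
With r = 0.0933 m, L = 0.3635 m, θ = 63.2°: the bracketed kinematic factor |dx/dθ| = 0.093179 m.
ω = v/|dx/dθ| = 2.75/0.093179 = 29.513 rad/s.
N = 60ω/(2π) = 281.83 rpm.

282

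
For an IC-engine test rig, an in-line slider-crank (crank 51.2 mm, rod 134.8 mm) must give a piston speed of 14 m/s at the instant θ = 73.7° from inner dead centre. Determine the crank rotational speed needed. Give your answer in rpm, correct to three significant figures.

For an in-line slider-crank, |v_piston| = rω|sinθ|·[1 + r cosθ/√(L² − r² sin²θ)].
With r = 0.0512 m, L = 0.1348 m, θ = 73.7°: the bracketed kinematic factor |dx/dθ| = 0.054768 m.
ω = v/|dx/dθ| = 14/0.054768 = 255.62 rad/s.
N = 60ω/(2π) = 2441 rpm.

2440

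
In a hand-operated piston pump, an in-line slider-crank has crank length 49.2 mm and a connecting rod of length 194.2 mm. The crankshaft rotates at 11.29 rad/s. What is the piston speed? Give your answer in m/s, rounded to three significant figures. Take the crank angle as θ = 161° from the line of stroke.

0.137

ω = 11.29 rad/s
For an in-line slider-crank, x = r cosθ + √(L² − r² sin²θ), so v = −rω sinθ·[1 + r cosθ/√(L² − r² sin²θ)].
With r = 0.0492 m, L = 0.1942 m, θ = 161°: √(L² − r² sin²θ) = 0.19354 m.
v = −0.0492·11.29·0.32557·[1 + 0.0492·-0.94552/0.19354] = -0.13737 m/s.
|v| = 0.13737 m/s.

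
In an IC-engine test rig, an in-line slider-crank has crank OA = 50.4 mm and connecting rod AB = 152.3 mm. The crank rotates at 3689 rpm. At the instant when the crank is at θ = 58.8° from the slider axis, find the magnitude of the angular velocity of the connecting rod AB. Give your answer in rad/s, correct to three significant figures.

69.0

ω = 386.3 rad/s (converted from 3689 rpm).
The rod makes angle φ with the slider axis where L sinφ = r sinθ; differentiating, L cosφ·φ̇ = r ω cosθ.
L cosφ = √(L² − r² sin²θ) = 0.14607 m.
|ω_rod| = r ω |cosθ| / √(L² − r² sin²θ) = 0.0504·386.3·0.51803/0.14607 = 69.049 rad/s.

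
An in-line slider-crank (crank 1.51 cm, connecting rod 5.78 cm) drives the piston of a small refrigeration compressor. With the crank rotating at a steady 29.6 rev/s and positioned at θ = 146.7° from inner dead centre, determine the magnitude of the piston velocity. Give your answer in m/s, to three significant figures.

1.20

ω = 2π·29.6 = 186 rad/s
For an in-line slider-crank, x = r cosθ + √(L² − r² sin²θ), so v = −rω sinθ·[1 + r cosθ/√(L² − r² sin²θ)].
With r = 0.0151 m, L = 0.0578 m, θ = 146.7°: √(L² − r² sin²θ) = 0.057202 m.
v = −0.0151·186·0.54902·[1 + 0.0151·-0.83581/0.057202] = -1.2017 m/s.
|v| = 1.2017 m/s.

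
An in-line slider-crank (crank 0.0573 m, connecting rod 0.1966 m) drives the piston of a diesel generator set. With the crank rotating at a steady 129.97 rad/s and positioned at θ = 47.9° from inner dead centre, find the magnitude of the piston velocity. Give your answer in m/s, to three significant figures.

ω = 130 rad/s
For an in-line slider-crank, x = r cosθ + √(L² − r² sin²θ), so v = −rω sinθ·[1 + r cosθ/√(L² − r² sin²θ)].
With r = 0.0573 m, L = 0.1966 m, θ = 47.9°: √(L² − r² sin²θ) = 0.19195 m.
v = −0.0573·130·0.74198·[1 + 0.0573·0.67043/0.19195] = -6.6316 m/s.
|v| = 6.6316 m/s.

6.63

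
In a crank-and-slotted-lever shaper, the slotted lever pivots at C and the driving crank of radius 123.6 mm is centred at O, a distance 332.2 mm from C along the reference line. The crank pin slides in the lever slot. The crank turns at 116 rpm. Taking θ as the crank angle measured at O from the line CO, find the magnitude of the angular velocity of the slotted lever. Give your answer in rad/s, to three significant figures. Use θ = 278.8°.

ω = 12.15 rad/s (from 116 rpm).
Crank pin A relative to C: A = (d + r cosθ, r sinθ); lever angle φ = atan2(r sinθ, d + r cosθ).
Differentiating tanφ: φ̇ = rω(d cosθ + r)/(d² + r² + 2dr cosθ).
d² + r² + 2dr cosθ = |CA|² = 0.138197 m²;  d cosθ + r = +0.17442 m.
|ω_lever| = |0.1236·12.15·+0.17442| / 0.138197 = 1.895 rad/s.

1.89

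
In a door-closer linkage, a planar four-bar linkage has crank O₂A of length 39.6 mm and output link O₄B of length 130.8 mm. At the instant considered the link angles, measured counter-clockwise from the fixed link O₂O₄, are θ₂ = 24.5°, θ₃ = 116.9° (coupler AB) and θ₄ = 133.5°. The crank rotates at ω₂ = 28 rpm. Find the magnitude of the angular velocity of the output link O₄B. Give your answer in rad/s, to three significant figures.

3.10

ω₂ = 2.932 rad/s (from 28 rpm).
Differentiating the loop-closure r₂e^{iθ₂}+r₃e^{iθ₃}=r₁+r₄e^{iθ₄} gives r₂ω₂e^{iθ₂}+r₃ω₃e^{iθ₃}=r₄ω₄e^{iθ₄}.
Eliminating the other unknown: ω₄ = r₂ω₂ sin(θ₂−θ₃) / [r₄ sin(θ₄−θ₃)].
Numerator sine = -0.99912; denominator sine = +0.28569.
Result = 0.0396·2.932·(-0.99912) / (0.1308·(+0.28569)) = -3.1046 rad/s; magnitude 3.1046 rad/s.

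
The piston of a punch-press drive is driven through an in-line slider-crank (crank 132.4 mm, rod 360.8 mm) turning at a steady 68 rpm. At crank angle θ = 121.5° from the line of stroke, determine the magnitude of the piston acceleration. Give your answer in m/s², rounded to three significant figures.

4.61

ω = 2π·68/60 = 7.121 rad/s
x(θ) = r cosθ + √(L² − r² sin²θ); with ω constant, a = ω²·d²x/dθ².
d²x/dθ² = −r cosθ − r²(cos2θ)/√u − r⁴ sin²2θ/(4u^{3/2}),  u = L² − r² sin²θ = 0.117433 m².
Substituting r = 0.1324 m, L = 0.3608 m, θ = 121.5°: d²x/dθ² = +0.090887 m.
a = ω²·d²x/dθ² = (7.121)²·(+0.090887) = +4.6087 m/s²;  |a| = 4.6087 m/s².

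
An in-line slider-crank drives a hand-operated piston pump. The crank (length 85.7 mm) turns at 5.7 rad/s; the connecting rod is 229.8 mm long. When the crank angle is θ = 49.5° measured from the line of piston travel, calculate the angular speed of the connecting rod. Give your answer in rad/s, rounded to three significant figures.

1.44

ω = 5.7 rad/s
The rod makes angle φ with the slider axis where L sinφ = r sinθ; differentiating, L cosφ·φ̇ = r ω cosθ.
L cosφ = √(L² − r² sin²θ) = 0.22037 m.
|ω_rod| = r ω |cosθ| / √(L² − r² sin²θ) = 0.0857·5.7·0.64945/0.22037 = 1.4396 rad/s.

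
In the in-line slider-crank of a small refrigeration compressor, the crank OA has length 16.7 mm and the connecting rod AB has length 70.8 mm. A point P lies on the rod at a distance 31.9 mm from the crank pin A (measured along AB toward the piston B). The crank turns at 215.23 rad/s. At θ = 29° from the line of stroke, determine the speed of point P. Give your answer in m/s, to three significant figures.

2.57

ω = 215.2 rad/s.  Crank-pin speed |V_A| = rω = 3.5943 m/s, perpendicular to OA.
Rod angle: sinφ = −(r/L) sinθ ⇒ φ = -6.566°; ω_rod = −rω cosθ/√(L²−r²sin²θ) = -44.695 rad/s.
V_P = V_A + ω_rod × AP, with AP = 0.0319 m along the rod.
Components: V_Px = −rω sinθ − a·ω_rod·sinφ = -1.9056 m/s;  V_Py = rω cosθ + a·ω_rod·cosφ = +1.7272 m/s.
|V_P| = √(V_Px² + V_Py²) = 2.5719 m/s.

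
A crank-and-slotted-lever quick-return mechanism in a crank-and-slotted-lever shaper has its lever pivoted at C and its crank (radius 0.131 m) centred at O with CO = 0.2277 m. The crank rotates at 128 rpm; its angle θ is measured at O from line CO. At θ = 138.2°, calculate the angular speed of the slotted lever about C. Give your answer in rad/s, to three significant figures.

2.77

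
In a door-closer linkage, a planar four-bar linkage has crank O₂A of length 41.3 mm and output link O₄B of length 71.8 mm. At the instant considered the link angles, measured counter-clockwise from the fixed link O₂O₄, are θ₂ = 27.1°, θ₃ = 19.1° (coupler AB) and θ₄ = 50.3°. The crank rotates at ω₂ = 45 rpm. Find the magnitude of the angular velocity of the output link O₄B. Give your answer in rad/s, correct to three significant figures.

0.728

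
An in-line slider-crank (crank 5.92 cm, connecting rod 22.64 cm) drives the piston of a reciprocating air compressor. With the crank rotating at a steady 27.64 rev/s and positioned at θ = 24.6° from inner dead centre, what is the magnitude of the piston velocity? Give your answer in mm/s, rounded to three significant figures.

5300

ω = 2π·27.6 = 173.7 rad/s
For an in-line slider-crank, x = r cosθ + √(L² − r² sin²θ), so v = −rω sinθ·[1 + r cosθ/√(L² − r² sin²θ)].
With r = 0.0592 m, L = 0.2264 m, θ = 24.6°: √(L² − r² sin²θ) = 0.22505 m.
v = −0.0592·173.7·0.41628·[1 + 0.0592·0.90924/0.22505] = -5.3034 m/s.
|v| = 5.3034 m/s = 5303.4 mm/s.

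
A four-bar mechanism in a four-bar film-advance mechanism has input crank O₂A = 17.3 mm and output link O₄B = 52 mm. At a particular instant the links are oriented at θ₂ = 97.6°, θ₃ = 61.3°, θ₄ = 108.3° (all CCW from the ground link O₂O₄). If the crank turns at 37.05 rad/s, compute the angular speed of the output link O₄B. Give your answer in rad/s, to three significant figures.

ω₂ = 37.05 rad/s
Differentiating the loop-closure r₂e^{iθ₂}+r₃e^{iθ₃}=r₁+r₄e^{iθ₄} gives r₂ω₂e^{iθ₂}+r₃ω₃e^{iθ₃}=r₄ω₄e^{iθ₄}.
Eliminating the other unknown: ω₄ = r₂ω₂ sin(θ₂−θ₃) / [r₄ sin(θ₄−θ₃)].
Numerator sine = +0.59201; denominator sine = +0.73135.
Result = 0.0173·37.05·(+0.59201) / (0.052·(+0.73135)) = +9.9778 rad/s; magnitude 9.9778 rad/s.

9.98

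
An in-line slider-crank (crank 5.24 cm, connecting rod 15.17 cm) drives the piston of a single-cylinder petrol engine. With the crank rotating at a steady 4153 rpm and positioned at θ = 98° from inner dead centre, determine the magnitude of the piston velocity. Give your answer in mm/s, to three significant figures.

21400

ω = 2π·4153/60 = 434.9 rad/s
For an in-line slider-crank, x = r cosθ + √(L² − r² sin²θ), so v = −rω sinθ·[1 + r cosθ/√(L² − r² sin²θ)].
With r = 0.0524 m, L = 0.1517 m, θ = 98°: √(L² − r² sin²θ) = 0.14255 m.
v = −0.0524·434.9·0.99027·[1 + 0.0524·-0.13917/0.14255] = -21.413 m/s.
|v| = 21.413 m/s = 21413 mm/s.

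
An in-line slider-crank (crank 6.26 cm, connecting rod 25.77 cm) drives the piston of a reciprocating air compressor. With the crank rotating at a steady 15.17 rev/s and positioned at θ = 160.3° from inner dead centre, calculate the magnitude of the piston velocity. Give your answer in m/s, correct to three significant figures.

ω = 2π·15.2 = 95.32 rad/s
For an in-line slider-crank, x = r cosθ + √(L² − r² sin²θ), so v = −rω sinθ·[1 + r cosθ/√(L² − r² sin²θ)].
With r = 0.0626 m, L = 0.2577 m, θ = 160.3°: √(L² − r² sin²θ) = 0.25683 m.
v = −0.0626·95.32·0.33710·[1 + 0.0626·-0.94147/0.25683] = -1.5498 m/s.
|v| = 1.5498 m/s.

1.55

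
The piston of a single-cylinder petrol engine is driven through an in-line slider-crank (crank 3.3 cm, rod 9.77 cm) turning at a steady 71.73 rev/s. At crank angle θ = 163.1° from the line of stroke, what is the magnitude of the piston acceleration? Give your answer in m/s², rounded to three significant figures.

4500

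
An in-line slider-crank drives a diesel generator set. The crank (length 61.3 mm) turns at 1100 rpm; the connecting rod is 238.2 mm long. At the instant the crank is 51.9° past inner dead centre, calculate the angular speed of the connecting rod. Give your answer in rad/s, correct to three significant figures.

18.7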